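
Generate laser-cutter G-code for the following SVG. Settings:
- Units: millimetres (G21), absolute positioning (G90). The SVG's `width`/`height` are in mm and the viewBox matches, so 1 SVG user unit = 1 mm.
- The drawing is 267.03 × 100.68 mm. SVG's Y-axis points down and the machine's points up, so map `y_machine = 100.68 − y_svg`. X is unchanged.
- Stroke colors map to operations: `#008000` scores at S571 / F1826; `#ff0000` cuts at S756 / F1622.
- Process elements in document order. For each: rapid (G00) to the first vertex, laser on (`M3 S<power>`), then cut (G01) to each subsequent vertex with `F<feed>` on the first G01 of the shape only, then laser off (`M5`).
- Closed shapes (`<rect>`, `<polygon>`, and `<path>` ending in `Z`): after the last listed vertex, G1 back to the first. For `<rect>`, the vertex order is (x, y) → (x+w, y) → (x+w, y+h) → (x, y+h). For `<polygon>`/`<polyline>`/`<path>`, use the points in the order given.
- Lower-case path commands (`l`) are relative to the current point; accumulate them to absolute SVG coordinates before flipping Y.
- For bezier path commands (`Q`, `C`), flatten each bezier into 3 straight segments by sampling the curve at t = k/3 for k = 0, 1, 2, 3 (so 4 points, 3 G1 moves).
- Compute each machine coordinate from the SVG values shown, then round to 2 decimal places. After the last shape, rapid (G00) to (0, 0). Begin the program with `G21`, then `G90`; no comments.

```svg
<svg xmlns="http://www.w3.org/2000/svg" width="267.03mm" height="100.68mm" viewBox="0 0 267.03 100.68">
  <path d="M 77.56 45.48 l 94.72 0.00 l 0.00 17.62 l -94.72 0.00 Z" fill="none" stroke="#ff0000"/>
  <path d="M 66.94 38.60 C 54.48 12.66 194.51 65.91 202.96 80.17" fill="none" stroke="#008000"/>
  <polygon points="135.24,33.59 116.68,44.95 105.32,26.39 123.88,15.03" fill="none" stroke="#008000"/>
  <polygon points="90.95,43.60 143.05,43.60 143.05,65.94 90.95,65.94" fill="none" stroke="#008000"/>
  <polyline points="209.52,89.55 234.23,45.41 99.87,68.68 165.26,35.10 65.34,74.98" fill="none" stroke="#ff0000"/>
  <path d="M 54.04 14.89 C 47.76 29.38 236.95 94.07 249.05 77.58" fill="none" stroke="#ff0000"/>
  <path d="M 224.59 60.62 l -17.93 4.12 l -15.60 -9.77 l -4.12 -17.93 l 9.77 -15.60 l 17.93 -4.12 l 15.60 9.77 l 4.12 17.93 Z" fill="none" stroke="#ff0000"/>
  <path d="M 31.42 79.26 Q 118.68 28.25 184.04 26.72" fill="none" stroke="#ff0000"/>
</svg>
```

G21
G90
G00 X77.56 Y55.20
M3 S756
G01 X172.28 Y55.20 F1622
G01 X172.28 Y37.58
G01 X77.56 Y37.58
G01 X77.56 Y55.20
M5
G00 X66.94 Y62.08
M3 S571
G01 X94.79 Y66.00 F1826
G01 X161.17 Y43.39
G01 X202.96 Y20.51
M5
G00 X135.24 Y67.09
M3 S571
G01 X116.68 Y55.73 F1826
G01 X105.32 Y74.29
G01 X123.88 Y85.65
G01 X135.24 Y67.09
M5
G00 X90.95 Y57.08
M3 S571
G01 X143.05 Y57.08 F1826
G01 X143.05 Y34.74
G01 X90.95 Y34.74
G01 X90.95 Y57.08
M5
G00 X209.52 Y11.13
M3 S756
G01 X234.23 Y55.27 F1622
G01 X99.87 Y32.00
G01 X165.26 Y65.58
G01 X65.34 Y25.70
M5
G00 X54.04 Y85.79
M3 S756
G01 X99.12 Y59.43 F1622
G01 X191.72 Y28.80
G01 X249.05 Y23.10
M5
G00 X224.59 Y40.06
M3 S756
G01 X206.66 Y35.94 F1622
G01 X191.06 Y45.71
G01 X186.94 Y63.64
G01 X196.71 Y79.24
G01 X214.64 Y83.36
G01 X230.24 Y73.59
G01 X234.36 Y55.66
G01 X224.59 Y40.06
M5
G00 X31.42 Y21.42
M3 S756
G01 X87.16 Y49.93 F1622
G01 X138.03 Y67.44
G01 X184.04 Y73.96
M5
G00 X0.00 Y0.00

1 u = 1 mm; y_m = 100.68 − y.

[1] `<path>` rectangle, #ff0000→cut S756 F1622: (77.56,55.20) → (172.28,55.20) → (172.28,37.58) → (77.56,37.58) → (77.56,55.20) (closed)

[2] `<path>` cubic bezier, #008000→score S571 F1826: (66.94,62.08) → (94.79,66.00) → (161.17,43.39) → (202.96,20.51)

[3] `<polygon>` regular polygon, #008000→score S571 F1826: (135.24,67.09) → (116.68,55.73) → (105.32,74.29) → (123.88,85.65) → (135.24,67.09) (closed)

[4] `<polygon>` rectangle, #008000→score S571 F1826: (90.95,57.08) → (143.05,57.08) → (143.05,34.74) → (90.95,34.74) → (90.95,57.08) (closed)

[5] `<polyline>` open polyline, #ff0000→cut S756 F1622: (209.52,11.13) → (234.23,55.27) → (99.87,32.00) → (165.26,65.58) → (65.34,25.70)

[6] `<path>` cubic bezier, #ff0000→cut S756 F1622: (54.04,85.79) → (99.12,59.43) → (191.72,28.80) → (249.05,23.10)

[7] `<path>` regular polygon, #ff0000→cut S756 F1622: (224.59,40.06) → (206.66,35.94) → (191.06,45.71) → (186.94,63.64) → (196.71,79.24) → (214.64,83.36) → (230.24,73.59) → (234.36,55.66) → (224.59,40.06) (closed)

[8] `<path>` quadratic bezier, #ff0000→cut S756 F1622: (31.42,21.42) → (87.16,49.93) → (138.03,67.44) → (184.04,73.96)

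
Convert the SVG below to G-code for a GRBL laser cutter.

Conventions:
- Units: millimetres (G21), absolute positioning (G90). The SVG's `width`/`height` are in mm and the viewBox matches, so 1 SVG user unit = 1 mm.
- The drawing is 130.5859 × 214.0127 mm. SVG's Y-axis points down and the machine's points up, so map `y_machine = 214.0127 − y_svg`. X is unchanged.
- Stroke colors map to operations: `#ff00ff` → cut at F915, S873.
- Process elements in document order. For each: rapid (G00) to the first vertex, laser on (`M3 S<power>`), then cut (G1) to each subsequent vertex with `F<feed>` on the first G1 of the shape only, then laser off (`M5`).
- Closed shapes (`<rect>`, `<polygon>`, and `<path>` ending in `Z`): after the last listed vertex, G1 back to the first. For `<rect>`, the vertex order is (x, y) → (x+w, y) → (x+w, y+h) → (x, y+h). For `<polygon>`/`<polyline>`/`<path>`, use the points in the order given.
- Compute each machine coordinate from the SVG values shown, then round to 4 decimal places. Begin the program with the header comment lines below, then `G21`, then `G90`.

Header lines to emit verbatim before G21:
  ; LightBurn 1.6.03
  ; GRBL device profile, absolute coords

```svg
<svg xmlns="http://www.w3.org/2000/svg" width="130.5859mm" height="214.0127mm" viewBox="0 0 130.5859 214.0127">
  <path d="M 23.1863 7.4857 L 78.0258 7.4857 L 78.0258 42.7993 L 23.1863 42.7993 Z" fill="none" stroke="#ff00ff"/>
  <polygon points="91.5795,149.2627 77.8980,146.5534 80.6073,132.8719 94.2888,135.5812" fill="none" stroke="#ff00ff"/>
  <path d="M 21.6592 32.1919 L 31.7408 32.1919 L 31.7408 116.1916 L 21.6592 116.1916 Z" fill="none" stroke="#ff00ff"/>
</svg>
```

; LightBurn 1.6.03
; GRBL device profile, absolute coords
G21
G90
G00 X23.1863 Y206.5270
M3 S873
G1 X78.0258 Y206.5270 F915
G1 X78.0258 Y171.2134
G1 X23.1863 Y171.2134
G1 X23.1863 Y206.5270
M5
G00 X91.5795 Y64.7500
M3 S873
G1 X77.8980 Y67.4593 F915
G1 X80.6073 Y81.1408
G1 X94.2888 Y78.4315
G1 X91.5795 Y64.7500
M5
G00 X21.6592 Y181.8208
M3 S873
G1 X31.7408 Y181.8208 F915
G1 X31.7408 Y97.8211
G1 X21.6592 Y97.8211
G1 X21.6592 Y181.8208
M5

Since the viewBox matches the mm dimensions, user units are millimetres directly. The only transform is the Y-flip y_m = 214.0127 − y_svg.

Shape 1 is a rectangle drawn with `<path>`. Its stroke #ff00ff means cut at S873, F915. After flipping Y the toolpath is (23.1863,206.5270) → (78.0258,206.5270) → (78.0258,171.2134) → (23.1863,171.2134) → (23.1863,206.5270), returning to the start.

Shape 2 is a regular polygon drawn with `<polygon>`. Its stroke #ff00ff means cut at S873, F915. After flipping Y the toolpath is (91.5795,64.7500) → (77.8980,67.4593) → (80.6073,81.1408) → (94.2888,78.4315) → (91.5795,64.7500), returning to the start.

Shape 3 is a rectangle drawn with `<path>`. Its stroke #ff00ff means cut at S873, F915. After flipping Y the toolpath is (21.6592,181.8208) → (31.7408,181.8208) → (31.7408,97.8211) → (21.6592,97.8211) → (21.6592,181.8208), returning to the start.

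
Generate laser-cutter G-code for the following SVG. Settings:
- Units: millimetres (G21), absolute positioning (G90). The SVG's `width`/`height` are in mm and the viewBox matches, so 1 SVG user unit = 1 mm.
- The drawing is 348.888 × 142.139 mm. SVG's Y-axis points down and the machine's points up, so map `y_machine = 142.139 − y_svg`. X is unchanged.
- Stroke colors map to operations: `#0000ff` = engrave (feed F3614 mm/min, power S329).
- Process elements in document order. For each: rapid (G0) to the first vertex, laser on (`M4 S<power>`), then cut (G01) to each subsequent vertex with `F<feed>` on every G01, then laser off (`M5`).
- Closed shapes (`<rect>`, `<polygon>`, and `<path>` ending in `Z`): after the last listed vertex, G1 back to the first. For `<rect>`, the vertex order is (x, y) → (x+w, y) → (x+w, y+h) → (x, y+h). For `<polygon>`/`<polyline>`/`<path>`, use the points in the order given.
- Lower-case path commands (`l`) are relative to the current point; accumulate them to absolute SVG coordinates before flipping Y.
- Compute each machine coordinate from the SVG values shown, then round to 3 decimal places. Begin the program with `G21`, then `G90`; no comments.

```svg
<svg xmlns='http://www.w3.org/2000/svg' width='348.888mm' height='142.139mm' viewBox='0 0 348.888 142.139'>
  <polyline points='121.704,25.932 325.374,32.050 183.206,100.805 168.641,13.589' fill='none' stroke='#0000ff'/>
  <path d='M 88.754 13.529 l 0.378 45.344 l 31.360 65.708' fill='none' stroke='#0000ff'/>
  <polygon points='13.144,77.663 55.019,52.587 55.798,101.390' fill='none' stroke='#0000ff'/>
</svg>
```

G21
G90
G0 X121.704 Y116.207
M4 S329
G01 X325.374 Y110.089 F3614
G01 X183.206 Y41.334 F3614
G01 X168.641 Y128.550 F3614
M5
G0 X88.754 Y128.610
M4 S329
G01 X89.132 Y83.266 F3614
G01 X120.492 Y17.558 F3614
M5
G0 X13.144 Y64.476
M4 S329
G01 X55.019 Y89.552 F3614
G01 X55.798 Y40.749 F3614
G01 X13.144 Y64.476 F3614
M5

1 u = 1 mm; y_m = 142.139 − y.

[1] `<polyline>` open polyline, #0000ff→engrave S329 F3614: (121.704,116.207) → (325.374,110.089) → (183.206,41.334) → (168.641,128.550)

[2] `<path>` open polyline, #0000ff→engrave S329 F3614: (88.754,128.610) → (89.132,83.266) → (120.492,17.558)

[3] `<polygon>` regular polygon, #0000ff→engrave S329 F3614: (13.144,64.476) → (55.019,89.552) → (55.798,40.749) → (13.144,64.476) (closed)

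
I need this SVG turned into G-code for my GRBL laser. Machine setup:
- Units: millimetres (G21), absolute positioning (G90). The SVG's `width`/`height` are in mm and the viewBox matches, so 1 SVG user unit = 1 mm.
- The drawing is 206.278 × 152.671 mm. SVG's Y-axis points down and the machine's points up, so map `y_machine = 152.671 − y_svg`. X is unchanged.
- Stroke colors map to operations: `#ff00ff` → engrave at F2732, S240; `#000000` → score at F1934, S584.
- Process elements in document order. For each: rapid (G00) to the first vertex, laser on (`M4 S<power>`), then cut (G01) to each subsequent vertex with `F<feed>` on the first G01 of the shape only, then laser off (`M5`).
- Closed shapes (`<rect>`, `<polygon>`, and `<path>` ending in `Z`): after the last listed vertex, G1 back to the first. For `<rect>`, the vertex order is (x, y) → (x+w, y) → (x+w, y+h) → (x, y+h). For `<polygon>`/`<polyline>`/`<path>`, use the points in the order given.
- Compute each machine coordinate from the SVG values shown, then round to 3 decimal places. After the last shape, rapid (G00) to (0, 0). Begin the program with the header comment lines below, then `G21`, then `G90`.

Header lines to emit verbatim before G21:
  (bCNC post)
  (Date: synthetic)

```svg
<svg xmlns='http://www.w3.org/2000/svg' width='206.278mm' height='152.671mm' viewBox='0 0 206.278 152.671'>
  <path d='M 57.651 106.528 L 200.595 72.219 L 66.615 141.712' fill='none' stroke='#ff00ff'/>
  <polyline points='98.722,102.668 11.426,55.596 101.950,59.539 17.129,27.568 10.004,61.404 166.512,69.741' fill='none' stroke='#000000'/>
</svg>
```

(bCNC post)
(Date: synthetic)
G21
G90
G00 X57.651 Y46.143
M4 S240
G01 X200.595 Y80.452 F2732
G01 X66.615 Y10.959
M5
G00 X98.722 Y50.003
M4 S584
G01 X11.426 Y97.075 F1934
G01 X101.950 Y93.132
G01 X17.129 Y125.103
G01 X10.004 Y91.267
G01 X166.512 Y82.930
M5
G00 X0.000 Y0.000

Since the viewBox matches the mm dimensions, user units are millimetres directly. The only transform is the Y-flip y_m = 152.671 − y_svg.

Shape 1 is a open polyline drawn with `<path>`. Its stroke #ff00ff means engrave at S240, F2732. After flipping Y the toolpath is (57.651,46.143) → (200.595,80.452) → (66.615,10.959).

Shape 2 is a open polyline drawn with `<polyline>`. Its stroke #000000 means score at S584, F1934. After flipping Y the toolpath is (98.722,50.003) → (11.426,97.075) → (101.950,93.132) → (17.129,125.103) → (10.004,91.267) → (166.512,82.930).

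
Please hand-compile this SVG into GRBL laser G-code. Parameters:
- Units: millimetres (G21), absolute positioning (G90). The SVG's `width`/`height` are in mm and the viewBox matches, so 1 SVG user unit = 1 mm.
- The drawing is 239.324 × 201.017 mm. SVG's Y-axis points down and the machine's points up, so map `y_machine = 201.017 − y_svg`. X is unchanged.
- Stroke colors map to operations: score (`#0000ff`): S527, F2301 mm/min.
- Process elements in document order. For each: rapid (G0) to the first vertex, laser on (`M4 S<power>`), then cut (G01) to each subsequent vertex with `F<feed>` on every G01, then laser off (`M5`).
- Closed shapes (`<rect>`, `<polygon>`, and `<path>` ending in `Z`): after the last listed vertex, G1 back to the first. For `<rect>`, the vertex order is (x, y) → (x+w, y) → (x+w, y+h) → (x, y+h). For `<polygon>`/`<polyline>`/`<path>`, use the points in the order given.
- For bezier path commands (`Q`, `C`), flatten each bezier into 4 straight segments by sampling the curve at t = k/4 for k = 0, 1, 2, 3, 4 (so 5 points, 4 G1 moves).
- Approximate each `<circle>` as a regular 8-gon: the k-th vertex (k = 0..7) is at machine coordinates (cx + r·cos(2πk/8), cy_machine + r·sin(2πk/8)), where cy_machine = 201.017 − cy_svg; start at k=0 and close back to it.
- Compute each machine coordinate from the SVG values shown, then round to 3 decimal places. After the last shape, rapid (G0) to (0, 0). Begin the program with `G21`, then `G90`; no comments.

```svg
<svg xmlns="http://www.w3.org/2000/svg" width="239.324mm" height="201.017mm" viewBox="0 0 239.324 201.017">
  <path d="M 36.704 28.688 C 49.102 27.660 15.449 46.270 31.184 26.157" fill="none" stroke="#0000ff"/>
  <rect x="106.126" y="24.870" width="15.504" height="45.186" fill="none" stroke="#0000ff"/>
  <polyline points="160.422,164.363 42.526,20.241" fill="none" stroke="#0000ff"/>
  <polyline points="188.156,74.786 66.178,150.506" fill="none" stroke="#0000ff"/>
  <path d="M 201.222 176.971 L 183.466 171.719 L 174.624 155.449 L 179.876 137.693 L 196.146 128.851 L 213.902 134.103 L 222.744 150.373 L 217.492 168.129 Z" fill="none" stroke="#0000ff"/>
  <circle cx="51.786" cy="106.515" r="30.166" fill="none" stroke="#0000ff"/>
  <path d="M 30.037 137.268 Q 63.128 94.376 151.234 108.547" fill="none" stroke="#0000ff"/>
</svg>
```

Since the viewBox matches the mm dimensions, user units are millimetres directly. The only transform is the Y-flip y_m = 201.017 − y_svg.

Shape 1 is a cubic bezier drawn with `<path>`. Its stroke #0000ff means score at S527, F2301. After flipping Y the toolpath is (36.704,172.329) → (38.859,170.330) → (32.693,166.438) → (27.152,166.124) → (31.184,174.860).

Shape 2 is a rectangle drawn with `<rect>`. Its stroke #0000ff means score at S527, F2301. After flipping Y the toolpath is (106.126,176.147) → (121.630,176.147) → (121.630,130.961) → (106.126,130.961) → (106.126,176.147), returning to the start.

Shape 3 is a line segment drawn with `<polyline>`. Its stroke #0000ff means score at S527, F2301. After flipping Y the toolpath is (160.422,36.654) → (42.526,180.776).

Shape 4 is a line segment drawn with `<polyline>`. Its stroke #0000ff means score at S527, F2301. After flipping Y the toolpath is (188.156,126.231) → (66.178,50.511).

Shape 5 is a regular polygon drawn with `<path>`. Its stroke #0000ff means score at S527, F2301. After flipping Y the toolpath is (201.222,24.046) → (183.466,29.298) → (174.624,45.568) → (179.876,63.324) → (196.146,72.166) → (213.902,66.914) → (222.744,50.644) → (217.492,32.888) → (201.222,24.046), returning to the start.

Shape 6 is a circle drawn with `<circle>`. Its stroke #0000ff means score at S527, F2301. After flipping Y the toolpath is (81.952,94.502) → (73.117,115.833) → (51.786,124.668) → (30.455,115.833) → (21.620,94.502) → (30.455,73.171) → (51.786,64.336) → (73.117,73.171) → (81.952,94.502), returning to the start.

Shape 7 is a quadratic bezier drawn with `<path>`. Its stroke #0000ff means score at S527, F2301. After flipping Y the toolpath is (30.037,63.749) → (50.021,81.629) → (76.882,92.375) → (110.619,95.989) → (151.234,92.470).

G21
G90
G0 X36.704 Y172.329
M4 S527
G01 X38.859 Y170.330 F2301
G01 X32.693 Y166.438 F2301
G01 X27.152 Y166.124 F2301
G01 X31.184 Y174.860 F2301
M5
G0 X106.126 Y176.147
M4 S527
G01 X121.630 Y176.147 F2301
G01 X121.630 Y130.961 F2301
G01 X106.126 Y130.961 F2301
G01 X106.126 Y176.147 F2301
M5
G0 X160.422 Y36.654
M4 S527
G01 X42.526 Y180.776 F2301
M5
G0 X188.156 Y126.231
M4 S527
G01 X66.178 Y50.511 F2301
M5
G0 X201.222 Y24.046
M4 S527
G01 X183.466 Y29.298 F2301
G01 X174.624 Y45.568 F2301
G01 X179.876 Y63.324 F2301
G01 X196.146 Y72.166 F2301
G01 X213.902 Y66.914 F2301
G01 X222.744 Y50.644 F2301
G01 X217.492 Y32.888 F2301
G01 X201.222 Y24.046 F2301
M5
G0 X81.952 Y94.502
M4 S527
G01 X73.117 Y115.833 F2301
G01 X51.786 Y124.668 F2301
G01 X30.455 Y115.833 F2301
G01 X21.620 Y94.502 F2301
G01 X30.455 Y73.171 F2301
G01 X51.786 Y64.336 F2301
G01 X73.117 Y73.171 F2301
G01 X81.952 Y94.502 F2301
M5
G0 X30.037 Y63.749
M4 S527
G01 X50.021 Y81.629 F2301
G01 X76.882 Y92.375 F2301
G01 X110.619 Y95.989 F2301
G01 X151.234 Y92.470 F2301
M5
G0 X0.000 Y0.000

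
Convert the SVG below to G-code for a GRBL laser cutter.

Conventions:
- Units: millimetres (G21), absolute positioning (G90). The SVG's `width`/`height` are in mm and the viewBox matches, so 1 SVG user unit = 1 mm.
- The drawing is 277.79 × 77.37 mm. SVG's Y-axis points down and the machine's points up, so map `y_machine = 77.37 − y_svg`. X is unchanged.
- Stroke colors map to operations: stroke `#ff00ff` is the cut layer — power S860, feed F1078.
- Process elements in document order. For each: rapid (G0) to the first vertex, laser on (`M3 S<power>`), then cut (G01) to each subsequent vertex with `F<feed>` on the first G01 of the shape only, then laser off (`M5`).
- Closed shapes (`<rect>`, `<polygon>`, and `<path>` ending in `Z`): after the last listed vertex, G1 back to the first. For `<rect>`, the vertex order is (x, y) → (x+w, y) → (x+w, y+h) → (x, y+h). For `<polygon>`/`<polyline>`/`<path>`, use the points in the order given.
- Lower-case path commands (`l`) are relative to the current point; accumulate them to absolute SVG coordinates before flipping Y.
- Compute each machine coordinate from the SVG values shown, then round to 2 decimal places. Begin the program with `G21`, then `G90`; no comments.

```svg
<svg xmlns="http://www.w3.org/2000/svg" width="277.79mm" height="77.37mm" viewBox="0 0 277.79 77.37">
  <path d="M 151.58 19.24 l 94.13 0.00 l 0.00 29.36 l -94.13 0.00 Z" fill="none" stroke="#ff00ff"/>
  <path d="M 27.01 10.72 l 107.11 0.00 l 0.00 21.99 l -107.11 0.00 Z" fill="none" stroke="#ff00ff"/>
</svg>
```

G21
G90
G0 X151.58 Y58.13
M3 S860
G01 X245.71 Y58.13 F1078
G01 X245.71 Y28.77
G01 X151.58 Y28.77
G01 X151.58 Y58.13
M5
G0 X27.01 Y66.65
M3 S860
G01 X134.12 Y66.65 F1078
G01 X134.12 Y44.66
G01 X27.01 Y44.66
G01 X27.01 Y66.65
M5

viewBox `0 0 277.79 77.37` with mm width/height → 1 unit = 1 mm. Flip: y_m = 77.37 − y_svg.

**Shape 1** — `<path>` rectangle, stroke `#ff00ff` → cut (S860, F1078). Machine vertices: (151.58,58.13) → (245.71,58.13) → (245.71,28.77) → (151.58,28.77) → (151.58,58.13). Closed: final G1 returns to the first vertex.

**Shape 2** — `<path>` rectangle, stroke `#ff00ff` → cut (S860, F1078). Machine vertices: (27.01,66.65) → (134.12,66.65) → (134.12,44.66) → (27.01,44.66) → (27.01,66.65). Closed: final G1 returns to the first vertex.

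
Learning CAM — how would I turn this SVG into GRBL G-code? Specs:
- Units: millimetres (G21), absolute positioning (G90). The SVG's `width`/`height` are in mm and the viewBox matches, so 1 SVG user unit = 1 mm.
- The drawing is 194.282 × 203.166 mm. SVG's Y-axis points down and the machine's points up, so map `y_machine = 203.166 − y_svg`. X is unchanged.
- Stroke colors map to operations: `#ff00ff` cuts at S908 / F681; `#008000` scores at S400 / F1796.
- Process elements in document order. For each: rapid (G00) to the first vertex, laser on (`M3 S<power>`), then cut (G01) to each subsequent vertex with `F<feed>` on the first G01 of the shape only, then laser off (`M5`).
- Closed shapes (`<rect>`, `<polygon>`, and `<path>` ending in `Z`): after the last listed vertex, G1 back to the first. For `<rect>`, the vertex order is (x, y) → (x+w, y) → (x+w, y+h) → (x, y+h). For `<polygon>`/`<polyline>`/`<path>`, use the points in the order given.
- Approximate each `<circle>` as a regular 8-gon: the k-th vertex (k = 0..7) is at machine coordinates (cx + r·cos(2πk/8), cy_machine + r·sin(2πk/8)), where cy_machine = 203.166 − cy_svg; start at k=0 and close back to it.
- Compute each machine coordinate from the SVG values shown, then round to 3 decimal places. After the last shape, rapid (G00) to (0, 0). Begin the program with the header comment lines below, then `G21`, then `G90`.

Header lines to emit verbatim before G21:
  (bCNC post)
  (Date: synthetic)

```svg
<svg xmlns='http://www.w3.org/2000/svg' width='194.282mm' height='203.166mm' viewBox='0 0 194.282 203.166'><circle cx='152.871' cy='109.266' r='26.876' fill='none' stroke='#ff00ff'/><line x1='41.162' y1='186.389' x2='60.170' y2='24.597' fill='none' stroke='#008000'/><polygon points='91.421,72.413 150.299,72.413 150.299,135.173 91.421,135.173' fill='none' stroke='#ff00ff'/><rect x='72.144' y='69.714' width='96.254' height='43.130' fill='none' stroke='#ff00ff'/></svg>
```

(bCNC post)
(Date: synthetic)
G21
G90
G00 X179.747 Y93.900
M3 S908
G01 X171.875 Y112.904 F681
G01 X152.871 Y120.776
G01 X133.867 Y112.904
G01 X125.995 Y93.900
G01 X133.867 Y74.896
G01 X152.871 Y67.024
G01 X171.875 Y74.896
G01 X179.747 Y93.900
M5
G00 X41.162 Y16.777
M3 S400
G01 X60.170 Y178.569 F1796
M5
G00 X91.421 Y130.753
M3 S908
G01 X150.299 Y130.753 F681
G01 X150.299 Y67.993
G01 X91.421 Y67.993
G01 X91.421 Y130.753
M5
G00 X72.144 Y133.452
M3 S908
G01 X168.398 Y133.452 F681
G01 X168.398 Y90.322
G01 X72.144 Y90.322
G01 X72.144 Y133.452
M5
G00 X0.000 Y0.000

viewBox `0 0 194.282 203.166` with mm width/height → 1 unit = 1 mm. Flip: y_m = 203.166 − y_svg.

**Shape 1** — `<circle>` circle, stroke `#ff00ff` → cut (S908, F681). Machine vertices: (179.747,93.900) → (171.875,112.904) → (152.871,120.776) → (133.867,112.904) → (125.995,93.900) → (133.867,74.896) → (152.871,67.024) → (171.875,74.896) → (179.747,93.900). Closed: final G1 returns to the first vertex.

**Shape 2** — `<line>` line segment, stroke `#008000` → score (S400, F1796). Machine vertices: (41.162,16.777) → (60.170,178.569). Open path.

**Shape 3** — `<polygon>` rectangle, stroke `#ff00ff` → cut (S908, F681). Machine vertices: (91.421,130.753) → (150.299,130.753) → (150.299,67.993) → (91.421,67.993) → (91.421,130.753). Closed: final G1 returns to the first vertex.

**Shape 4** — `<rect>` rectangle, stroke `#ff00ff` → cut (S908, F681). Machine vertices: (72.144,133.452) → (168.398,133.452) → (168.398,90.322) → (72.144,90.322) → (72.144,133.452). Closed: final G1 returns to the first vertex.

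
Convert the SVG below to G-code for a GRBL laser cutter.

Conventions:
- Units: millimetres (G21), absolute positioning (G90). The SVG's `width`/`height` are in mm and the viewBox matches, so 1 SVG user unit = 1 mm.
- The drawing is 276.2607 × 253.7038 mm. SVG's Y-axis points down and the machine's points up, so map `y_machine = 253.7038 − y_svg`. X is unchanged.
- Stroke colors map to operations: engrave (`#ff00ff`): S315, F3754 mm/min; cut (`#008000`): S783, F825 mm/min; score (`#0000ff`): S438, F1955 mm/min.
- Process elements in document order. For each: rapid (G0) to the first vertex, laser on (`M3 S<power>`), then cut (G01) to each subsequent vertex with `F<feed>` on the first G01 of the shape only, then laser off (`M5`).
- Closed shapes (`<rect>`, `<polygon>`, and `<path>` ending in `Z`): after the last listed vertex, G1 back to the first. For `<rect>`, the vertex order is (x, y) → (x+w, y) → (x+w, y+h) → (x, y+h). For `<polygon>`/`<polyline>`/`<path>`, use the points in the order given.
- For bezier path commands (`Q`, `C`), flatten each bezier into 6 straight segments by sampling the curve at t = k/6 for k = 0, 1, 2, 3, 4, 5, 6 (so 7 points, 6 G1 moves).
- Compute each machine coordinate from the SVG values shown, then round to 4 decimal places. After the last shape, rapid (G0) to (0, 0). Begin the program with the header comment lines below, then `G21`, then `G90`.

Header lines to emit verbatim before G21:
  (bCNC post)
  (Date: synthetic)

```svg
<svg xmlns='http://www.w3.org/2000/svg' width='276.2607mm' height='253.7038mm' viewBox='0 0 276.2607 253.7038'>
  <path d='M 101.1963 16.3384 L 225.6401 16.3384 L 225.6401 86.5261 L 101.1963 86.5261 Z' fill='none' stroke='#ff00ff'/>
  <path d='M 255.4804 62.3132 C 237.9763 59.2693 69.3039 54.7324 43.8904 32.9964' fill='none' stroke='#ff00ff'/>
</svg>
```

1 u = 1 mm; y_m = 253.7038 − y.

[1] `<path>` rectangle, #ff00ff→engrave S315 F3754: (101.1963,237.3654) → (225.6401,237.3654) → (225.6401,167.1777) → (101.1963,167.1777) → (101.1963,237.3654) (closed)

[2] `<path>` cubic bezier, #ff00ff→engrave S315 F3754: (255.4804,191.3906) → (235.4941,193.1097) → (198.4916,195.5139) → (152.6514,199.0395) → (106.1522,204.1227) → (67.1723,211.1999) → (43.8904,220.7074)

(bCNC post)
(Date: synthetic)
G21
G90
G0 X101.1963 Y237.3654
M3 S315
G01 X225.6401 Y237.3654 F3754
G01 X225.6401 Y167.1777
G01 X101.1963 Y167.1777
G01 X101.1963 Y237.3654
M5
G0 X255.4804 Y191.3906
M3 S315
G01 X235.4941 Y193.1097 F3754
G01 X198.4916 Y195.5139
G01 X152.6514 Y199.0395
G01 X106.1522 Y204.1227
G01 X67.1723 Y211.1999
G01 X43.8904 Y220.7074
M5
G0 X0.0000 Y0.0000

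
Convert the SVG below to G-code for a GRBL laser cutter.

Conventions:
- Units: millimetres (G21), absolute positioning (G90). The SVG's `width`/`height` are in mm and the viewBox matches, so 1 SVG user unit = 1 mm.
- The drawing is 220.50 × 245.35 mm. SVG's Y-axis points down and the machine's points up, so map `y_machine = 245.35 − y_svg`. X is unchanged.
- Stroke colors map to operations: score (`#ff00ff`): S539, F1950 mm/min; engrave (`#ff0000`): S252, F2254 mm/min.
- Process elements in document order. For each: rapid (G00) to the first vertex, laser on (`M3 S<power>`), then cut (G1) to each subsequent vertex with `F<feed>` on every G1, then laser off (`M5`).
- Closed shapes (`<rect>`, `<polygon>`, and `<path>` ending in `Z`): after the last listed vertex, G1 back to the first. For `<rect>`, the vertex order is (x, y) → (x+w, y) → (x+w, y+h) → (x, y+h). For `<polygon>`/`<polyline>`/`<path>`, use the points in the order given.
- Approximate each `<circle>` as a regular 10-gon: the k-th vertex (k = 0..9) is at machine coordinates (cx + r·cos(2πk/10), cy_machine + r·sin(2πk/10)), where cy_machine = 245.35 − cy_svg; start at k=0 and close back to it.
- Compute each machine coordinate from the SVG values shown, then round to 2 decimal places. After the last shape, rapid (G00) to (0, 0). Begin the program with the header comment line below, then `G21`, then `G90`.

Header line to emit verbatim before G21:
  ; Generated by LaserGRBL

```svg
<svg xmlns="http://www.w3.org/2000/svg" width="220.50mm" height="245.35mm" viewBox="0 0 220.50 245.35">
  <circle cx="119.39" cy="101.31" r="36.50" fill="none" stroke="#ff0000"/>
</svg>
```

Since the viewBox matches the mm dimensions, user units are millimetres directly. The only transform is the Y-flip y_m = 245.35 − y_svg.

Shape 1 is a circle drawn with `<circle>`. Its stroke #ff0000 means engrave at S252, F2254. After flipping Y the toolpath is (155.89,144.04) → (148.92,165.49) → (130.67,178.75) → (108.11,178.75) → (89.86,165.49) → (82.89,144.04) → (89.86,122.59) → (108.11,109.33) → (130.67,109.33) → (148.92,122.59) → (155.89,144.04), returning to the start.

; Generated by LaserGRBL
G21
G90
G00 X155.89 Y144.04
M3 S252
G1 X148.92 Y165.49 F2254
G1 X130.67 Y178.75 F2254
G1 X108.11 Y178.75 F2254
G1 X89.86 Y165.49 F2254
G1 X82.89 Y144.04 F2254
G1 X89.86 Y122.59 F2254
G1 X108.11 Y109.33 F2254
G1 X130.67 Y109.33 F2254
G1 X148.92 Y122.59 F2254
G1 X155.89 Y144.04 F2254
M5
G00 X0.00 Y0.00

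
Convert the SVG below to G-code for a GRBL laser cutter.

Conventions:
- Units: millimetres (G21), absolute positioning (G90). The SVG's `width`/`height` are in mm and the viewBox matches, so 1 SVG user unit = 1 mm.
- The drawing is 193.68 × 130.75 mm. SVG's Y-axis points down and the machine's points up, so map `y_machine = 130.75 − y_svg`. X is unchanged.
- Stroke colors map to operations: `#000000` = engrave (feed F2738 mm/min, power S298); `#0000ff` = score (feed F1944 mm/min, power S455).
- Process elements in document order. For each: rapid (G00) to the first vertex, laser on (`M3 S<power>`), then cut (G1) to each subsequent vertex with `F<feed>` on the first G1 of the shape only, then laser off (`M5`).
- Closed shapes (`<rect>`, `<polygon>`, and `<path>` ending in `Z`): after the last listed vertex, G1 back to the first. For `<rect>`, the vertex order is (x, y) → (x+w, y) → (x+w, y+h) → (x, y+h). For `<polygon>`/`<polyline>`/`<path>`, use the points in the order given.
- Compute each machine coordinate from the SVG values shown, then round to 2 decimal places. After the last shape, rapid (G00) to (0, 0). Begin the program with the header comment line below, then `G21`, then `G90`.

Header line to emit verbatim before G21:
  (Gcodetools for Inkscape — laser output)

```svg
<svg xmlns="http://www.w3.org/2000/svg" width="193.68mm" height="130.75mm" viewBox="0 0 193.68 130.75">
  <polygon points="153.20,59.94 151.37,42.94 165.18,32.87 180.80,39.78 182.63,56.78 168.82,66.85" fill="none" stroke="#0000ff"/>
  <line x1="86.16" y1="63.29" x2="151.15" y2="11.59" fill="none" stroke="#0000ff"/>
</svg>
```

Since the viewBox matches the mm dimensions, user units are millimetres directly. The only transform is the Y-flip y_m = 130.75 − y_svg.

Shape 1 is a regular polygon drawn with `<polygon>`. Its stroke #0000ff means score at S455, F1944. After flipping Y the toolpath is (153.20,70.81) → (151.37,87.81) → (165.18,97.88) → (180.80,90.97) → (182.63,73.97) → (168.82,63.90) → (153.20,70.81), returning to the start.

Shape 2 is a line segment drawn with `<line>`. Its stroke #0000ff means score at S455, F1944. After flipping Y the toolpath is (86.16,67.46) → (151.15,119.16).

(Gcodetools for Inkscape — laser output)
G21
G90
G00 X153.20 Y70.81
M3 S455
G1 X151.37 Y87.81 F1944
G1 X165.18 Y97.88
G1 X180.80 Y90.97
G1 X182.63 Y73.97
G1 X168.82 Y63.90
G1 X153.20 Y70.81
M5
G00 X86.16 Y67.46
M3 S455
G1 X151.15 Y119.16 F1944
M5
G00 X0.00 Y0.00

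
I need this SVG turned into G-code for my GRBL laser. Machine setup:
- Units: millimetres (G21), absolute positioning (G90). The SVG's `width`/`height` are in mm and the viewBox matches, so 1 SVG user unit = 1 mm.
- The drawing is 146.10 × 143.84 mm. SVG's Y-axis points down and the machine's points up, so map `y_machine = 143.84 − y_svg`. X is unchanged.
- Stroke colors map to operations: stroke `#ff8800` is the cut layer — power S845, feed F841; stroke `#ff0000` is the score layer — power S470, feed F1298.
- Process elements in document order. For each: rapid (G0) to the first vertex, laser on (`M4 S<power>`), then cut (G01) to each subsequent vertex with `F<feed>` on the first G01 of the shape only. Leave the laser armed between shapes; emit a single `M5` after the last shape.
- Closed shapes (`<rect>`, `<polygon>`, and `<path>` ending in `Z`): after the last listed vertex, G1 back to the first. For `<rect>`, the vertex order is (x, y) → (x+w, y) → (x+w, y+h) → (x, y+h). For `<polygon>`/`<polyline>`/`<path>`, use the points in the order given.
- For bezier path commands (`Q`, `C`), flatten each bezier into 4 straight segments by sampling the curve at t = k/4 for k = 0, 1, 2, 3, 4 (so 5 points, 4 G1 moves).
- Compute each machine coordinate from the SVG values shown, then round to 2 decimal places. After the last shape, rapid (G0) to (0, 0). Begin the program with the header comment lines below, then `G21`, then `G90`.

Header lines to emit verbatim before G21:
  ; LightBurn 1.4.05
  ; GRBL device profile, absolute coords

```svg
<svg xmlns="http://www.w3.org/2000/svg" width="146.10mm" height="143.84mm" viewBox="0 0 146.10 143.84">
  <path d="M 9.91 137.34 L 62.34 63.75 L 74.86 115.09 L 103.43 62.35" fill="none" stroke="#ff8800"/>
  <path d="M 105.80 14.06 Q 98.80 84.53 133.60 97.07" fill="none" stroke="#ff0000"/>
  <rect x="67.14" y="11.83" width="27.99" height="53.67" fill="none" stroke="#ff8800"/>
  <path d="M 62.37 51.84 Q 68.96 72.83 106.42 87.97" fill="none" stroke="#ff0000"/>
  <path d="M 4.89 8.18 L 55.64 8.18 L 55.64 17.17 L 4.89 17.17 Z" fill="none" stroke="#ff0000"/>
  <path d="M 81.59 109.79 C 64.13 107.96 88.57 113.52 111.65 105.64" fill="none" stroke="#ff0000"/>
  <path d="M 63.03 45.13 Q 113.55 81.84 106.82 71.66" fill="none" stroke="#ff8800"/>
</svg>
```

; LightBurn 1.4.05
; GRBL device profile, absolute coords
G21
G90
G0 X9.91 Y6.50
M4 S845
G01 X62.34 Y80.09 F841
G01 X74.86 Y28.75
G01 X103.43 Y81.49
G0 X105.80 Y129.78
M4 S470
G01 X104.91 Y98.17 F1298
G01 X109.25 Y73.79
G01 X118.81 Y56.66
G01 X133.60 Y46.77
G0 X67.14 Y132.01
M4 S845
G01 X95.13 Y132.01 F841
G01 X95.13 Y78.34
G01 X67.14 Y78.34
G01 X67.14 Y132.01
G0 X62.37 Y92.00
M4 S470
G01 X67.59 Y81.87 F1298
G01 X76.68 Y72.47
G01 X89.62 Y63.81
G01 X106.42 Y55.87
G0 X4.89 Y135.66
M4 S470
G01 X55.64 Y135.66 F1298
G01 X55.64 Y126.67
G01 X4.89 Y126.67
G01 X4.89 Y135.66
G0 X81.59 Y34.05
M4 S470
G01 X75.68 Y34.36 F1298
G01 X81.42 Y33.86
G01 X94.76 Y34.48
G01 X111.65 Y38.20
G0 X63.03 Y98.71
M4 S845
G01 X84.71 Y83.29 F841
G01 X99.24 Y73.72
G01 X106.61 Y70.02
G01 X106.82 Y72.18
M5
G0 X0.00 Y0.00

1 u = 1 mm; y_m = 143.84 − y.

[1] `<path>` open polyline, #ff8800→cut S845 F841: (9.91,6.50) → (62.34,80.09) → (74.86,28.75) → (103.43,81.49)

[2] `<path>` quadratic bezier, #ff0000→score S470 F1298: (105.80,129.78) → (104.91,98.17) → (109.25,73.79) → (118.81,56.66) → (133.60,46.77)

[3] `<rect>` rectangle, #ff8800→cut S845 F841: (67.14,132.01) → (95.13,132.01) → (95.13,78.34) → (67.14,78.34) → (67.14,132.01) (closed)

[4] `<path>` quadratic bezier, #ff0000→score S470 F1298: (62.37,92.00) → (67.59,81.87) → (76.68,72.47) → (89.62,63.81) → (106.42,55.87)

[5] `<path>` rectangle, #ff0000→score S470 F1298: (4.89,135.66) → (55.64,135.66) → (55.64,126.67) → (4.89,126.67) → (4.89,135.66) (closed)

[6] `<path>` cubic bezier, #ff0000→score S470 F1298: (81.59,34.05) → (75.68,34.36) → (81.42,33.86) → (94.76,34.48) → (111.65,38.20)

[7] `<path>` quadratic bezier, #ff8800→cut S845 F841: (63.03,98.71) → (84.71,83.29) → (99.24,73.72) → (106.61,70.02) → (106.82,72.18)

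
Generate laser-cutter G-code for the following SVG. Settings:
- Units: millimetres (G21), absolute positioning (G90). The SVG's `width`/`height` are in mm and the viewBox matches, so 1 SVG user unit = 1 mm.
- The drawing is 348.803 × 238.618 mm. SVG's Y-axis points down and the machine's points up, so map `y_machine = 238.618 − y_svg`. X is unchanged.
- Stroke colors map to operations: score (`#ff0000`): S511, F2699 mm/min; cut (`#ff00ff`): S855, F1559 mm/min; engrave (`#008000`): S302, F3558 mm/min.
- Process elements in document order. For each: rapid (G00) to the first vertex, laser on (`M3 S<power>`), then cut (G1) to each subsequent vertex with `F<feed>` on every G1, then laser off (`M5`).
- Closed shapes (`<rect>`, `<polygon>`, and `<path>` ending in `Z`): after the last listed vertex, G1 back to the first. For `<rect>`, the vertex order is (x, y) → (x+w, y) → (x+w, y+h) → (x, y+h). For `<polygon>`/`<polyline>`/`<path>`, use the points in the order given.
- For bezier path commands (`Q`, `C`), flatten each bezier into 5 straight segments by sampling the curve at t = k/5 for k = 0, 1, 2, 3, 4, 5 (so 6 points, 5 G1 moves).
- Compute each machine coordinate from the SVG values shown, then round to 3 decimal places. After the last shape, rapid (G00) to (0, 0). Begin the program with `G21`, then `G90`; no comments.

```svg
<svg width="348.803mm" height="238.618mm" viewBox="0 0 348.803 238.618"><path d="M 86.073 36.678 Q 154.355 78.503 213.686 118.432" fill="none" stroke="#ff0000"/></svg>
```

viewBox `0 0 348.803 238.618` with mm width/height → 1 unit = 1 mm. Flip: y_m = 238.618 − y_svg.

**Shape 1** — `<path>` quadratic bezier, stroke `#ff0000` → score (S511, F2699). Control points (SVG): P0=(86.073,36.678), P1=(154.355,78.503), P2=(213.686,118.432); sampled at t=k/5. Machine vertices: (86.073,201.940) → (113.028,185.286) → (139.266,168.783) → (164.789,152.433) → (189.596,136.233) → (213.686,120.186). Open path.

G21
G90
G00 X86.073 Y201.940
M3 S511
G1 X113.028 Y185.286 F2699
G1 X139.266 Y168.783 F2699
G1 X164.789 Y152.433 F2699
G1 X189.596 Y136.233 F2699
G1 X213.686 Y120.186 F2699
M5
G00 X0.000 Y0.000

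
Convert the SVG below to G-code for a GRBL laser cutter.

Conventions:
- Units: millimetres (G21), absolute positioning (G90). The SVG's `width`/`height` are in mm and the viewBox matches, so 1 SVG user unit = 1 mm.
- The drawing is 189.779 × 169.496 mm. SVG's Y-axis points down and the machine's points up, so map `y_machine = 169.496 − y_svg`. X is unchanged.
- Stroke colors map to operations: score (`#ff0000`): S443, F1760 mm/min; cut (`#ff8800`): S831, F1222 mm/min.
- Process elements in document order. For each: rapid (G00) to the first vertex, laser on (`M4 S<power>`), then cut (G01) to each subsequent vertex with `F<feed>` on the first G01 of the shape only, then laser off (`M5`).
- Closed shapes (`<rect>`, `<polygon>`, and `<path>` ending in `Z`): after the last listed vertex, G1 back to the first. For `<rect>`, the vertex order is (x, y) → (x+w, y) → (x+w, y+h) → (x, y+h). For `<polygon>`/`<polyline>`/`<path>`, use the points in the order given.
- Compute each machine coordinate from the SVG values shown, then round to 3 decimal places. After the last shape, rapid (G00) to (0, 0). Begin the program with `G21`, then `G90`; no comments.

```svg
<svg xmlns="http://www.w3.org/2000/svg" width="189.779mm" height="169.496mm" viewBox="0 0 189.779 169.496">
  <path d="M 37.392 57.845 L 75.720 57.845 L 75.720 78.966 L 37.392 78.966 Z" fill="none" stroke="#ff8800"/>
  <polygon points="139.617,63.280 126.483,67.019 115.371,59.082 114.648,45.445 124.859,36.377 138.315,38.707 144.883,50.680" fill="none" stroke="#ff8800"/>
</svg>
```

G21
G90
G00 X37.392 Y111.651
M4 S831
G01 X75.720 Y111.651 F1222
G01 X75.720 Y90.530
G01 X37.392 Y90.530
G01 X37.392 Y111.651
M5
G00 X139.617 Y106.216
M4 S831
G01 X126.483 Y102.477 F1222
G01 X115.371 Y110.414
G01 X114.648 Y124.051
G01 X124.859 Y133.119
G01 X138.315 Y130.789
G01 X144.883 Y118.816
G01 X139.617 Y106.216
M5
G00 X0.000 Y0.000

Since the viewBox matches the mm dimensions, user units are millimetres directly. The only transform is the Y-flip y_m = 169.496 − y_svg.

Shape 1 is a rectangle drawn with `<path>`. Its stroke #ff8800 means cut at S831, F1222. After flipping Y the toolpath is (37.392,111.651) → (75.720,111.651) → (75.720,90.530) → (37.392,90.530) → (37.392,111.651), returning to the start.

Shape 2 is a regular polygon drawn with `<polygon>`. Its stroke #ff8800 means cut at S831, F1222. After flipping Y the toolpath is (139.617,106.216) → (126.483,102.477) → (115.371,110.414) → (114.648,124.051) → (124.859,133.119) → (138.315,130.789) → (144.883,118.816) → (139.617,106.216), returning to the start.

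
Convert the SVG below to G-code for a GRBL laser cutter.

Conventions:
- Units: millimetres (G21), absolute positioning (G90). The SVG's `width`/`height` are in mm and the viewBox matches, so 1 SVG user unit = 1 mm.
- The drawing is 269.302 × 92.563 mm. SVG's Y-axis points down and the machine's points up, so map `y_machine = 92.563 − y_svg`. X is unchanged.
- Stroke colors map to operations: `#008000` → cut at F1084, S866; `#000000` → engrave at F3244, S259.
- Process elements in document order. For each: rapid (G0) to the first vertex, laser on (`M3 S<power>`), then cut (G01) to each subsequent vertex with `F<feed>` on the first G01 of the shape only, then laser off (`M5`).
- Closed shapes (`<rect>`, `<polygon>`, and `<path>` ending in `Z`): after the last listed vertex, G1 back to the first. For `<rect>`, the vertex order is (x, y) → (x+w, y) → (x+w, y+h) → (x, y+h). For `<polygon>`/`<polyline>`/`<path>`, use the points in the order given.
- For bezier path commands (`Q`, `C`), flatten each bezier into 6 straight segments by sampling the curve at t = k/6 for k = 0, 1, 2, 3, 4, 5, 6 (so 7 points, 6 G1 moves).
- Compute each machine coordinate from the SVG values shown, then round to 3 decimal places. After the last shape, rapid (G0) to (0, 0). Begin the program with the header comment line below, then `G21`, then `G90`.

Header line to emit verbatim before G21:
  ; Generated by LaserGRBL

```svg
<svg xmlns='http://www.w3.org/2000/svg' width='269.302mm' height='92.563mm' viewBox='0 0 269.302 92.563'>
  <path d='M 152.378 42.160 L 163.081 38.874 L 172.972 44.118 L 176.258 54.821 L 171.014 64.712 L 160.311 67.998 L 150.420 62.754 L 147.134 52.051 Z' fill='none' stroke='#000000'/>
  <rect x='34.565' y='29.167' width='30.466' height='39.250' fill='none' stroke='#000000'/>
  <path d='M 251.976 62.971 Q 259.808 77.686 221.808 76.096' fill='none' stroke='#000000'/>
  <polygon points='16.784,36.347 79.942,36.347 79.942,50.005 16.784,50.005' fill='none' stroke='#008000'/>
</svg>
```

; Generated by LaserGRBL
G21
G90
G0 X152.378 Y50.403
M3 S259
G01 X163.081 Y53.689 F3244
G01 X172.972 Y48.445
G01 X176.258 Y37.742
G01 X171.014 Y27.851
G01 X160.311 Y24.565
G01 X150.420 Y29.809
G01 X147.134 Y40.512
G01 X152.378 Y50.403
M5
G0 X34.565 Y63.396
M3 S259
G01 X65.031 Y63.396 F3244
G01 X65.031 Y24.146
G01 X34.565 Y24.146
G01 X34.565 Y63.396
M5
G0 X251.976 Y29.592
M3 S259
G01 X253.314 Y25.140 F3244
G01 X252.105 Y21.594
G01 X248.350 Y18.953
G01 X242.049 Y17.219
G01 X233.202 Y16.390
G01 X221.808 Y16.467
M5
G0 X16.784 Y56.216
M3 S866
G01 X79.942 Y56.216 F1084
G01 X79.942 Y42.558
G01 X16.784 Y42.558
G01 X16.784 Y56.216
M5
G0 X0.000 Y0.000

Since the viewBox matches the mm dimensions, user units are millimetres directly. The only transform is the Y-flip y_m = 92.563 − y_svg.

Shape 1 is a regular polygon drawn with `<path>`. Its stroke #000000 means engrave at S259, F3244. After flipping Y the toolpath is (152.378,50.403) → (163.081,53.689) → (172.972,48.445) → (176.258,37.742) → (171.014,27.851) → (160.311,24.565) → (150.420,29.809) → (147.134,40.512) → (152.378,50.403), returning to the start.

Shape 2 is a rectangle drawn with `<rect>`. Its stroke #000000 means engrave at S259, F3244. After flipping Y the toolpath is (34.565,63.396) → (65.031,63.396) → (65.031,24.146) → (34.565,24.146) → (34.565,63.396), returning to the start.

Shape 3 is a quadratic bezier drawn with `<path>`. Its stroke #000000 means engrave at S259, F3244. After flipping Y the toolpath is (251.976,29.592) → (253.314,25.140) → (252.105,21.594) → (248.350,18.953) → (242.049,17.219) → (233.202,16.390) → (221.808,16.467).

Shape 4 is a rectangle drawn with `<polygon>`. Its stroke #008000 means cut at S866, F1084. After flipping Y the toolpath is (16.784,56.216) → (79.942,56.216) → (79.942,42.558) → (16.784,42.558) → (16.784,56.216), returning to the start.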